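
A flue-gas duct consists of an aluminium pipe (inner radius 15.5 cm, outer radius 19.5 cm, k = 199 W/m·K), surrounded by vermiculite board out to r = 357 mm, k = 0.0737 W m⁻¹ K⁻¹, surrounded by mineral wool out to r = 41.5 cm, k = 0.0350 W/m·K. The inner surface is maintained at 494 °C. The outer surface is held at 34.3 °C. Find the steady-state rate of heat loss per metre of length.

Q' = 231 W/m

Resistance network (inner→outer):
  R'_aluminium = ln(0.195/0.155)/(2πk) = 0.2296/(2π·199) = 1.836×10^-4 m·K/W
  R'_vermiculite board = ln(0.357/0.195)/(2πk) = 0.6047/(2π·0.0737) = 1.306 m·K/W
  R'_mineral wool = ln(0.415/0.357)/(2πk) = 0.1505/(2π·0.0350) = 0.6846 m·K/W
ΣR = 1.836×10^-4 + 1.306 + 0.6846 = 1.991 m·K/W
Q' = ΔT/ΣR = (494 °C − 34.3 °C)/1.991 = 231 W/m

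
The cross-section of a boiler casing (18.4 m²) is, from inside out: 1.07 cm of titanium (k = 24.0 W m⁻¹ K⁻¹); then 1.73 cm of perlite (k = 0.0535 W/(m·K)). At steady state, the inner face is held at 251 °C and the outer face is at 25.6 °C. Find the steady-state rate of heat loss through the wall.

Q = 12.8 kW

Treat each layer as a resistance in series:
  R_titanium = L/(kA) = 0.0107/(24.0·18.4) = 2.423×10^-5 K/W
  R_perlite = L/(kA) = 0.0173/(0.0535·18.4) = 0.01757 K/W
ΣR = 2.423×10^-5 + 0.01757 = 0.01759 K/W
Q = ΔT/ΣR = (251 °C − 25.6 °C)/0.01759 = 12800 W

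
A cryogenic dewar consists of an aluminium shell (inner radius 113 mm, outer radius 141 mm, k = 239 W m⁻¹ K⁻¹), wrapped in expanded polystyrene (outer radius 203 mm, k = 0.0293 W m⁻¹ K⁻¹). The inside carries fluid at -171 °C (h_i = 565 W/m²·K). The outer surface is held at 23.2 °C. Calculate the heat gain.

Q = 32.9 W

Treat each layer as a resistance in series:
  R_conv,in = 1/(4πr²h) = 1/(4π·0.113²·565) = 0.01103 K/W
  R_aluminium = (1/0.113 − 1/0.141)/(4πk) = 1.757/(4π·239) = 5.851×10^-4 K/W
  R_expanded polystyrene = (1/0.141 − 1/0.203)/(4πk) = 2.166/(4π·0.0293) = 5.883 K/W
ΣR = 0.01103 + 5.851×10^-4 + 5.883 = 5.895 K/W
Q = ΔT/ΣR = (-171 °C − 23.2 °C)/5.895 = -32.9 W
(Negative Q ⇒ heat flows inward; heat gain = 32.9 W.)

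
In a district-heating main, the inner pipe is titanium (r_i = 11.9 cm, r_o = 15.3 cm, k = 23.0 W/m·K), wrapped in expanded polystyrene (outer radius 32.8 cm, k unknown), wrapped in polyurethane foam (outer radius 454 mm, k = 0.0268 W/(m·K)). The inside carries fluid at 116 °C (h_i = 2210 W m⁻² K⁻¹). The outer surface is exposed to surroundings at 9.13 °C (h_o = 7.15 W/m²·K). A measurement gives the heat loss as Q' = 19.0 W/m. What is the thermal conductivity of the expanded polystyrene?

k = 0.0333 W/m·K

ΣR = ΔT/Q' = |116 − 9.13|/19.0 = 5.625 m·K/W
Known resistances:
  R'_conv,in = 1/(2πr h) = 1/(2π·0.119·2210) = 6.052×10^-4 m·K/W
  R'_titanium = ln(0.153/0.119)/(2πk) = 0.2513/(2π·23.0) = 0.001739 m·K/W
  R'_polyurethane foam = ln(0.454/0.328)/(2πk) = 0.3251/(2π·0.0268) = 1.931 m·K/W
  R'_conv,out = 1/(2πr h) = 1/(2π·0.454·7.15) = 0.04903 m·K/W
R_expanded polystyrene = ΣR − ΣR_known = 5.625 − 1.982 = 3.643 m·K/W
ln(r₂/r₁)/(2πk) = 3.643 ⇒ k = 0.7626/(2π·3.643) = 0.0333 W/m·K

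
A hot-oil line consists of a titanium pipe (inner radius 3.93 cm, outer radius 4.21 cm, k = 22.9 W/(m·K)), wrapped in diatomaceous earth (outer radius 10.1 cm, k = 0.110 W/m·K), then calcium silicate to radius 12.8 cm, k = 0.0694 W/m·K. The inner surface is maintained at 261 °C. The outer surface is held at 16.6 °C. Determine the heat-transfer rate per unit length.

Q' = 135 W/m

Treat each layer as a resistance in series:
  R'_titanium = ln(0.0421/0.0393)/(2πk) = 0.06882/(2π·22.9) = 4.783×10^-4 m·K/W
  R'_diatomaceous earth = ln(0.101/0.0421)/(2πk) = 0.8751/(2π·0.110) = 1.266 m·K/W
  R'_calcium silicate = ln(0.128/0.101)/(2πk) = 0.2369/(2π·0.0694) = 0.5433 m·K/W
ΣR = 4.783×10^-4 + 1.266 + 0.5433 = 1.810 m·K/W
Q' = ΔT/ΣR = (261 °C − 16.6 °C)/1.810 = 135 W/m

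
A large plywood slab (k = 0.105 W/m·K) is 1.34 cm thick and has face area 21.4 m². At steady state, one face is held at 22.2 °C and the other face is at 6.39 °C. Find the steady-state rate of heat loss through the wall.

Q = 2.65 kW

Q = kA·ΔT/L = 0.105 × 21.4 × |22.2 °C − 6.39 °C| / 0.0134 = 2650 W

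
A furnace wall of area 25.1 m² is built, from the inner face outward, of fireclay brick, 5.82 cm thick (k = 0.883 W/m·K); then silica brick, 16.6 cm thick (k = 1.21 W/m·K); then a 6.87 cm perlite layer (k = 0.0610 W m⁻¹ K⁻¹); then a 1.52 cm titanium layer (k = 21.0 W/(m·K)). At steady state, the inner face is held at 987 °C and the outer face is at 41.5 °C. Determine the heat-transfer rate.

Q = 17.8 kW

Resistance network (inner→outer):
  R_fireclay brick = L/(kA) = 0.0582/(0.883·25.1) = 0.002626 K/W
  R_silica brick = L/(kA) = 0.166/(1.21·25.1) = 0.005466 K/W
  R_perlite = L/(kA) = 0.0687/(0.0610·25.1) = 0.04487 K/W
  R_titanium = L/(kA) = 0.0152/(21.0·25.1) = 2.884×10^-5 K/W
ΣR = 0.002626 + 0.005466 + 0.04487 + 2.884×10^-5 = 0.05299 K/W
Q = ΔT/ΣR = (987 °C − 41.5 °C)/0.05299 = 17800 W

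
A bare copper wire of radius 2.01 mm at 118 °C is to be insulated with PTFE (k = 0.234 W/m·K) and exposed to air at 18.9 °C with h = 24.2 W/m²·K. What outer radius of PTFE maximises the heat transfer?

r_cr = 0.967 cm

For a cylinder, r_cr = k_ins/h = 0.234/24.2 = 0.00967 m = 0.967 cm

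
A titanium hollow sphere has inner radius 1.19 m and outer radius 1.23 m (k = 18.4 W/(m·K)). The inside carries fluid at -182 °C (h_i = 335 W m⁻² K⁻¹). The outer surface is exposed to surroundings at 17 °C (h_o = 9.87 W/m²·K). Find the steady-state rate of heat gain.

Resistance network (inner→outer):
  R_conv,in = 1/(4πr²h) = 1/(4π·1.19²·335) = 1.677×10^-4 K/W
  R_titanium = (1/1.19 − 1/1.23)/(4πk) = 0.02733/(4π·18.4) = 1.182×10^-4 K/W
  R_conv,out = 1/(4πr²h) = 1/(4π·1.23²·9.87) = 0.005329 K/W
ΣR = 1.677×10^-4 + 1.182×10^-4 + 0.005329 = 0.005615 K/W
Q = ΔT/ΣR = (-182 °C − 17 °C)/0.005615 = -35400 W
(Negative Q ⇒ heat flows inward; heat gain = 35400 W.)

Q = 35.4 kW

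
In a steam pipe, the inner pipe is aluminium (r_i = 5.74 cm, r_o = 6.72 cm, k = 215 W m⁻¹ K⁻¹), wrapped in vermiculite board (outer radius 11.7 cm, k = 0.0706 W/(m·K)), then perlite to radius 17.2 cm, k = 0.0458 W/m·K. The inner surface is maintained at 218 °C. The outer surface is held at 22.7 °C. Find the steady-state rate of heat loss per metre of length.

Treat each layer as a resistance in series:
  R'_aluminium = ln(0.0672/0.0574)/(2πk) = 0.1576/(2π·215) = 1.167×10^-4 m·K/W
  R'_vermiculite board = ln(0.117/0.0672)/(2πk) = 0.5545/(2π·0.0706) = 1.250 m·K/W
  R'_perlite = ln(0.172/0.117)/(2πk) = 0.3853/(2π·0.0458) = 1.339 m·K/W
ΣR = 1.167×10^-4 + 1.250 + 1.339 = 2.589 m·K/W
Q' = ΔT/ΣR = (218 °C − 22.7 °C)/2.589 = 75.4 W/m

Q' = 75.4 W/m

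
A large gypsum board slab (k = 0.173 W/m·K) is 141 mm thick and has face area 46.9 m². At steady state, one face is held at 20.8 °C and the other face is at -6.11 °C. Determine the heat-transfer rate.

Q = kA·ΔT/L = 0.173 × 46.9 × |20.8 °C − -6.11 °C| / 0.141 = 1550 W

Q = 1550 W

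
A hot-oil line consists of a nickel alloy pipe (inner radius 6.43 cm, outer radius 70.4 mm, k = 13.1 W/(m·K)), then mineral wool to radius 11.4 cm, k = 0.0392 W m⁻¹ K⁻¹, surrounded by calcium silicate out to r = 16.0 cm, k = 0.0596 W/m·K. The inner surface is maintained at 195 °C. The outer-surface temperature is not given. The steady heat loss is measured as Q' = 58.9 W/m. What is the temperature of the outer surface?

T_out = 26.4 °C

Sum the resistances:
  R'_nickel alloy = ln(0.0704/0.0643)/(2πk) = 0.09063/(2π·13.1) = 0.001101 m·K/W
  R'_mineral wool = ln(0.114/0.0704)/(2πk) = 0.4820/(2π·0.0392) = 1.957 m·K/W
  R'_calcium silicate = ln(0.160/0.114)/(2πk) = 0.3390/(2π·0.0596) = 0.9052 m·K/W
ΣR = 2.863 m·K/W
ΔT = Q'·ΣR = 58.9 × 2.863 = 168.6 K
Heat flows outward, so T_out = T_in − ΔT = 195 − 168.6 = 26.4 °C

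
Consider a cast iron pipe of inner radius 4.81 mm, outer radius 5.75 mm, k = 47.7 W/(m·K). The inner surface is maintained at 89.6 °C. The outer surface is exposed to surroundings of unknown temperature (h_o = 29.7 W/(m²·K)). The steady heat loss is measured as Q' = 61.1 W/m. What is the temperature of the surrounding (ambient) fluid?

T_out = 32.6 °C

Sum the resistances:
  R'_cast iron = ln(0.00575/0.00481)/(2πk) = 0.1785/(2π·47.7) = 5.956×10^-4 m·K/W
  R'_conv,out = 1/(2πr h) = 1/(2π·0.00575·29.7) = 0.9320 m·K/W
ΣR = 0.9326 m·K/W
ΔT = Q'·ΣR = 61.1 × 0.9326 = 56.98 K
Heat flows outward, so T_out = T_in − ΔT = 89.6 − 56.98 = 32.6 °C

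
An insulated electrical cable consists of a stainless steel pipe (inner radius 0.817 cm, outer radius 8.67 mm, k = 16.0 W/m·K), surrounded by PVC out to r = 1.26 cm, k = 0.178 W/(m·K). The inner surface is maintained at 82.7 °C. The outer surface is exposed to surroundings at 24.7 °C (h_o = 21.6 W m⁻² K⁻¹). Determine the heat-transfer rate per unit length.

Treat each layer as a resistance in series:
  R'_stainless steel = ln(0.00867/0.00817)/(2πk) = 0.05940/(2π·16.0) = 5.909×10^-4 m·K/W
  R'_PVC = ln(0.0126/0.00867)/(2πk) = 0.3738/(2π·0.178) = 0.3343 m·K/W
  R'_conv,out = 1/(2πr h) = 1/(2π·0.0126·21.6) = 0.5848 m·K/W
ΣR = 5.909×10^-4 + 0.3343 + 0.5848 = 0.9197 m·K/W
Q' = ΔT/ΣR = (82.7 °C − 24.7 °C)/0.9197 = 63.1 W/m

Q' = 63.1 W/m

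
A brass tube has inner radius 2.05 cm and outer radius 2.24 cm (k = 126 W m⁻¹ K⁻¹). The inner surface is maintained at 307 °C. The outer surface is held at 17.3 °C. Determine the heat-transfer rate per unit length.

Q' = 2590 kW/m

Q' = 2πk·ΔT/ln(r₂/r₁) = 2π × 126 × 289.7 / ln(0.0224/0.0205) = 2.59×10^6 W/m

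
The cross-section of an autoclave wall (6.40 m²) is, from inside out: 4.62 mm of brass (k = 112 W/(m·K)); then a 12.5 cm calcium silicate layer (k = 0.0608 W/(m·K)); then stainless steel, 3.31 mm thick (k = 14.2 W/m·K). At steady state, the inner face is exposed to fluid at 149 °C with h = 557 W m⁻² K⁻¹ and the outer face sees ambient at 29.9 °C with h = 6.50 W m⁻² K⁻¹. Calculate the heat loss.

Treat each layer as a resistance in series:
  R_conv,in = 1/(hA) = 1/(557·6.40) = 2.805×10^-4 K/W
  R_brass = L/(kA) = 0.00462/(112·6.40) = 6.445×10^-6 K/W
  R_calcium silicate = L/(kA) = 0.125/(0.0608·6.40) = 0.3212 K/W
  R_stainless steel = L/(kA) = 0.00331/(14.2·6.40) = 3.642×10^-5 K/W
  R_conv,out = 1/(hA) = 1/(6.50·6.40) = 0.02404 K/W
ΣR = 2.805×10^-4 + 6.445×10^-6 + 0.3212 + 3.642×10^-5 + 0.02404 = 0.3456 K/W
Q = ΔT/ΣR = (149 °C − 29.9 °C)/0.3456 = 345 W

Q = 345 W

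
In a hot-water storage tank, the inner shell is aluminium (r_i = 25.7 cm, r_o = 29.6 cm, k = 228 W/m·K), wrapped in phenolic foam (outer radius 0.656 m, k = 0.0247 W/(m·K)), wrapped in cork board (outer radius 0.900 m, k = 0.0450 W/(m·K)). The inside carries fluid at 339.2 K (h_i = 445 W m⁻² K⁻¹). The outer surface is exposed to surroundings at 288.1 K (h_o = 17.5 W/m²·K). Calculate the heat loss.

Series thermal resistances, inner to outer:
  R_conv,in = 1/(4πr²h) = 1/(4π·0.257²·445) = 0.002707 K/W
  R_aluminium = (1/0.257 − 1/0.296)/(4πk) = 0.5127/(4π·228) = 1.789×10^-4 K/W
  R_phenolic foam = (1/0.296 − 1/0.656)/(4πk) = 1.854/(4π·0.0247) = 5.973 K/W
  R_cork board = (1/0.656 − 1/0.900)/(4πk) = 0.4133/(4π·0.0450) = 0.7308 K/W
  R_conv,out = 1/(4πr²h) = 1/(4π·0.900²·17.5) = 0.005614 K/W
ΣR = 0.002707 + 1.789×10^-4 + 5.973 + 0.7308 + 0.005614 = 6.712 K/W
Q = ΔT/ΣR = (339.2 K − 288.1 K)/6.712 = 7.61 W

Q = 7.61 W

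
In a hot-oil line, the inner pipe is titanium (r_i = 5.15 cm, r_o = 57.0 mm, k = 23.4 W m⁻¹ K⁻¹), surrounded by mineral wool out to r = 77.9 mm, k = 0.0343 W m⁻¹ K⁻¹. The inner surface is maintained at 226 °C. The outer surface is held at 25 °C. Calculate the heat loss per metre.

Resistance network (inner→outer):
  R'_titanium = ln(0.0570/0.0515)/(2πk) = 0.1015/(2π·23.4) = 6.901×10^-4 m·K/W
  R'_mineral wool = ln(0.0779/0.0570)/(2πk) = 0.3124/(2π·0.0343) = 1.449 m·K/W
ΣR = 6.901×10^-4 + 1.449 = 1.450 m·K/W
Q' = ΔT/ΣR = (226 °C − 25 °C)/1.450 = 139 W/m

Q' = 139 W/m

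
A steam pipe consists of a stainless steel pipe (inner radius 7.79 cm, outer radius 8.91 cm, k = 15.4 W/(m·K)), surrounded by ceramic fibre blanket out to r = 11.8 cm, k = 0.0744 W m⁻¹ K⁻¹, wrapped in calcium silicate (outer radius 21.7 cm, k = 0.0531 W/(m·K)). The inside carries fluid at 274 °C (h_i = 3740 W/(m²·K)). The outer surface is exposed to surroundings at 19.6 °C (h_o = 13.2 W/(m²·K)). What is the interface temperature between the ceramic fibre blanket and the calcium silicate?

Series thermal resistances, inner to outer:
  R'_conv,in = 1/(2πr h) = 1/(2π·0.0779·3740) = 5.463×10^-4 m·K/W
  R'_stainless steel = ln(0.0891/0.0779)/(2πk) = 0.1343/(2π·15.4) = 0.001388 m·K/W
  R'_ceramic fibre blanket = ln(0.118/0.0891)/(2πk) = 0.2809/(2π·0.0744) = 0.6009 m·K/W
  R'_calcium silicate = ln(0.217/0.118)/(2πk) = 0.6092/(2π·0.0531) = 1.826 m·K/W
  R'_conv,out = 1/(2πr h) = 1/(2π·0.217·13.2) = 0.05556 m·K/W
ΣR = 5.463×10^-4 + 0.001388 + 0.6009 + 1.826 + 0.05556 = 2.484 m·K/W
Q' = ΔT/ΣR = (274 °C − 19.6 °C)/2.484 = 102.4 W/m
From the inner boundary to the ceramic fibre blanket/calcium silicate interface, ΣR_partial = 0.6028 m·K/W.
T_interface = T_in − Q'·ΣR_partial = 274 °C − (102.4)(0.6028) = 212 °C

T = 212 °C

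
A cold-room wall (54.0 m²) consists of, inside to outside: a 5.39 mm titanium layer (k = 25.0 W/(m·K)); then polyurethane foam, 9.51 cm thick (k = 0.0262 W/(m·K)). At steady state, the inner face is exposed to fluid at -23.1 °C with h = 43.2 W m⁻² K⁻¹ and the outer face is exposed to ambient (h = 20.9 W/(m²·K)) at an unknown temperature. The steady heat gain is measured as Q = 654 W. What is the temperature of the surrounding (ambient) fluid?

Sum the resistances:
  R_conv,in = 1/(hA) = 1/(43.2·54.0) = 4.287×10^-4 K/W
  R_titanium = L/(kA) = 0.00539/(25.0·54.0) = 3.993×10^-6 K/W
  R_polyurethane foam = L/(kA) = 0.0951/(0.0262·54.0) = 0.06722 K/W
  R_conv,out = 1/(hA) = 1/(20.9·54.0) = 8.861×10^-4 K/W
ΣR = 0.06854 K/W
ΔT = Q·ΣR = 654 × 0.06854 = 44.83 K
Heat flows inward, so T_out = T_in + ΔT = -23.1 + 44.83 = 21.7 °C

T_out = 21.7 °C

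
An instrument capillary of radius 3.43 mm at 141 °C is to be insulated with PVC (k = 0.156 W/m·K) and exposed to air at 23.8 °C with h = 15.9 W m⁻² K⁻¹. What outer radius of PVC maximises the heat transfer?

r_cr = 0.981 cm

For a cylinder, r_cr = k_ins/h = 0.156/15.9 = 0.00981 m = 0.981 cm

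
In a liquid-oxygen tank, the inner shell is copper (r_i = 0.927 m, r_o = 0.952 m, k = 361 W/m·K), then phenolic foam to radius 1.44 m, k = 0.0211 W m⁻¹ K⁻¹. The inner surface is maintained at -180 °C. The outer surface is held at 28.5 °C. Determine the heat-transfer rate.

Q = 155 W

Treat each layer as a resistance in series:
  R_copper = (1/0.927 − 1/0.952)/(4πk) = 0.02833/(4π·361) = 6.245×10^-6 K/W
  R_phenolic foam = (1/0.952 − 1/1.44)/(4πk) = 0.3560/(4π·0.0211) = 1.343 K/W
ΣR = 6.245×10^-6 + 1.343 = 1.343 K/W
Q = ΔT/ΣR = (-180 °C − 28.5 °C)/1.343 = -155 W
(Negative Q ⇒ heat flows inward; heat gain = 155 W.)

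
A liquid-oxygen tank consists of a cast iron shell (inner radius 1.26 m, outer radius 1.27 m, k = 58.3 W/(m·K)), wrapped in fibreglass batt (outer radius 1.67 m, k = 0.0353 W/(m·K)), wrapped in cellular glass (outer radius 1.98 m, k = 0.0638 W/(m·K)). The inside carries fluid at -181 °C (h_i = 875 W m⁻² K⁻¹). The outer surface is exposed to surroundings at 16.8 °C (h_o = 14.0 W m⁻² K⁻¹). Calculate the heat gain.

Treat each layer as a resistance in series:
  R_conv,in = 1/(4πr²h) = 1/(4π·1.26²·875) = 5.729×10^-5 K/W
  R_cast iron = (1/1.26 − 1/1.27)/(4πk) = 0.006249/(4π·58.3) = 8.530×10^-6 K/W
  R_fibreglass batt = (1/1.27 − 1/1.67)/(4πk) = 0.1886/(4π·0.0353) = 0.4252 K/W
  R_cellular glass = (1/1.67 − 1/1.98)/(4πk) = 0.09375/(4π·0.0638) = 0.1169 K/W
  R_conv,out = 1/(4πr²h) = 1/(4π·1.98²·14.0) = 0.001450 K/W
ΣR = 5.729×10^-5 + 8.530×10^-6 + 0.4252 + 0.1169 + 0.001450 = 0.5436 K/W
Q = ΔT/ΣR = (-181 °C − 16.8 °C)/0.5436 = -364 W
(Negative Q ⇒ heat flows inward; heat gain = 364 W.)

Q = 364 W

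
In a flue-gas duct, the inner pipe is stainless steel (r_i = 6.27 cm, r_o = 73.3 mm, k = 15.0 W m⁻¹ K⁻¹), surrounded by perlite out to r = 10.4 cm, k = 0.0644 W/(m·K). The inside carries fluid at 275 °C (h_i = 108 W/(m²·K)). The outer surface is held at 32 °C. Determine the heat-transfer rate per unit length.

Q' = 273 W/m

Series thermal resistances, inner to outer:
  R'_conv,in = 1/(2πr h) = 1/(2π·0.0627·108) = 0.02350 m·K/W
  R'_stainless steel = ln(0.0733/0.0627)/(2πk) = 0.1562/(2π·15.0) = 0.001657 m·K/W
  R'_perlite = ln(0.104/0.0733)/(2πk) = 0.3498/(2π·0.0644) = 0.8646 m·K/W
ΣR = 0.02350 + 0.001657 + 0.8646 = 0.8898 m·K/W
Q' = ΔT/ΣR = (275 °C − 32 °C)/0.8898 = 273 W/m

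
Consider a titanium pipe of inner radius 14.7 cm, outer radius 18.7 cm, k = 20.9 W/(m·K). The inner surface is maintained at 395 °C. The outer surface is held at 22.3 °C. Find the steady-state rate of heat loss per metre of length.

Q' = 2πk·ΔT/ln(r₂/r₁) = 2π × 20.9 × 372.7 / ln(0.187/0.147) = 2.03×10^5 W/m

Q' = 203 kW/m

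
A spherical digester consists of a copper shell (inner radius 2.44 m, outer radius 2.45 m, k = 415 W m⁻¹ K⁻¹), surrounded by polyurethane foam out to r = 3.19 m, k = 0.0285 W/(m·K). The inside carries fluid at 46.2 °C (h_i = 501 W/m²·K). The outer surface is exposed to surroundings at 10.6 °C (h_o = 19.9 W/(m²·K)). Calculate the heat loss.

Q = 134 W

Series thermal resistances, inner to outer:
  R_conv,in = 1/(4πr²h) = 1/(4π·2.44²·501) = 2.668×10^-5 K/W
  R_copper = (1/2.44 − 1/2.45)/(4πk) = 0.001673/(4π·415) = 3.208×10^-7 K/W
  R_polyurethane foam = (1/2.45 − 1/3.19)/(4πk) = 0.09468/(4π·0.0285) = 0.2644 K/W
  R_conv,out = 1/(4πr²h) = 1/(4π·3.19²·19.9) = 3.930×10^-4 K/W
ΣR = 2.668×10^-5 + 3.208×10^-7 + 0.2644 + 3.930×10^-4 = 0.2648 K/W
Q = ΔT/ΣR = (46.2 °C − 10.6 °C)/0.2648 = 134 W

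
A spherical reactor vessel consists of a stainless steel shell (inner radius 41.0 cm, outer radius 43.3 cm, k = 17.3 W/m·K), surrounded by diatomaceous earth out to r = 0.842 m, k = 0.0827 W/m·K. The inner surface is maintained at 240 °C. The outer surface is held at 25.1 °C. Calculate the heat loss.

Q = 199 W

Treat each layer as a resistance in series:
  R_stainless steel = (1/0.410 − 1/0.433)/(4πk) = 0.1296/(4π·17.3) = 5.959×10^-4 K/W
  R_diatomaceous earth = (1/0.433 − 1/0.842)/(4πk) = 1.122/(4π·0.0827) = 1.079 K/W
ΣR = 5.959×10^-4 + 1.079 = 1.080 K/W
Q = ΔT/ΣR = (240 °C − 25.1 °C)/1.080 = 199 W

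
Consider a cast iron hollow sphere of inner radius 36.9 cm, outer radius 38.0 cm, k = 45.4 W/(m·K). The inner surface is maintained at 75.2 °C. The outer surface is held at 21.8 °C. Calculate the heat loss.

Q = 388 kW

Q = 4πk·ΔT/(1/r₁ − 1/r₂) = 4π × 45.4 × 53.4 / (1/0.369 − 1/0.380) = 3.88×10^5 W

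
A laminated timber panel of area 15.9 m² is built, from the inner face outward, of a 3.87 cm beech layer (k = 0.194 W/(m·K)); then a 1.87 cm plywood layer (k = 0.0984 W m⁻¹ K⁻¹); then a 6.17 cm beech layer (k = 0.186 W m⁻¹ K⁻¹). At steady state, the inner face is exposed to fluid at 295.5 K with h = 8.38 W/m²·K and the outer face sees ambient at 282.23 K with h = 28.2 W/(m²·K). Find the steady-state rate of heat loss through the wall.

Q = 241 W

Treat each layer as a resistance in series:
  R_conv,in = 1/(hA) = 1/(8.38·15.9) = 0.007505 K/W
  R_beech = L/(kA) = 0.0387/(0.194·15.9) = 0.01255 K/W
  R_plywood = L/(kA) = 0.0187/(0.0984·15.9) = 0.01195 K/W
  R_beech = L/(kA) = 0.0617/(0.186·15.9) = 0.02086 K/W
  R_conv,out = 1/(hA) = 1/(28.2·15.9) = 0.002230 K/W
ΣR = 0.007505 + 0.01255 + 0.01195 + 0.02086 + 0.002230 = 0.05510 K/W
Q = ΔT/ΣR = (295.5 K − 282.23 K)/0.05510 = 241 W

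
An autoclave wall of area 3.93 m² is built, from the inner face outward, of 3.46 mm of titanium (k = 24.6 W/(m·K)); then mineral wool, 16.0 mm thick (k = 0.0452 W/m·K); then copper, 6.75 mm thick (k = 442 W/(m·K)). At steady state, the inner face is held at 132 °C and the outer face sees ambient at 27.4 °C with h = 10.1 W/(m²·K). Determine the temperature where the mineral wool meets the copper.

Resistance network (inner→outer):
  R_titanium = L/(kA) = 0.00346/(24.6·3.93) = 3.579×10^-5 K/W
  R_mineral wool = L/(kA) = 0.0160/(0.0452·3.93) = 0.09007 K/W
  R_copper = L/(kA) = 0.00675/(442·3.93) = 3.886×10^-6 K/W
  R_conv,out = 1/(hA) = 1/(10.1·3.93) = 0.02519 K/W
ΣR = 3.579×10^-5 + 0.09007 + 3.886×10^-6 + 0.02519 = 0.1153 K/W
Q = ΔT/ΣR = (132 °C − 27.4 °C)/0.1153 = 907.2 W
From the inner boundary to the mineral wool/copper interface, ΣR_partial = 0.09011 K/W.
T_interface = T_in − Q·ΣR_partial = 132 °C − (907.2)(0.09011) = 50.3 °C

T = 50.3 °C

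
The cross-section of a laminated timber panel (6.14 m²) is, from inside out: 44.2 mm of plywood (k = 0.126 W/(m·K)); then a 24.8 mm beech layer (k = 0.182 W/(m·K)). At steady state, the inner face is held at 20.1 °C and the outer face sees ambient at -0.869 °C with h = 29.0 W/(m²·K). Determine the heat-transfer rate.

Treat each layer as a resistance in series:
  R_plywood = L/(kA) = 0.0442/(0.126·6.14) = 0.05713 K/W
  R_beech = L/(kA) = 0.0248/(0.182·6.14) = 0.02219 K/W
  R_conv,out = 1/(hA) = 1/(29.0·6.14) = 0.005616 K/W
ΣR = 0.05713 + 0.02219 + 0.005616 = 0.08494 K/W
Q = ΔT/ΣR = (20.1 °C − -0.869 °C)/0.08494 = 247 W

Q = 247 W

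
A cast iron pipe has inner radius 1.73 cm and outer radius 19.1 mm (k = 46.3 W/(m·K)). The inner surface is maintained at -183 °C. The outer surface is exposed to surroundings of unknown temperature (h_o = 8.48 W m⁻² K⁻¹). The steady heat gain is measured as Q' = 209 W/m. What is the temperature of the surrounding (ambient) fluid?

T_out = 22.4 °C

Sum the resistances:
  R'_cast iron = ln(0.0191/0.0173)/(2πk) = 0.09898/(2π·46.3) = 3.402×10^-4 m·K/W
  R'_conv,out = 1/(2πr h) = 1/(2π·0.0191·8.48) = 0.9826 m·K/W
ΣR = 0.9830 m·K/W
ΔT = Q'·ΣR = 209 × 0.9830 = 205.4 K
Heat flows inward, so T_out = T_in + ΔT = -183 + 205.4 = 22.4 °C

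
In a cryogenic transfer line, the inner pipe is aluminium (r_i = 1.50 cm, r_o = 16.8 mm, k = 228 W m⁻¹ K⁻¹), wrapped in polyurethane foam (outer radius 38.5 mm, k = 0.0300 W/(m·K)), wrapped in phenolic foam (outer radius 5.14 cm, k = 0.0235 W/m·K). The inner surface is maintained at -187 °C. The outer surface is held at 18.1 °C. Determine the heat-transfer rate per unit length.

Resistance network (inner→outer):
  R'_aluminium = ln(0.0168/0.0150)/(2πk) = 0.1133/(2π·228) = 7.911×10^-5 m·K/W
  R'_polyurethane foam = ln(0.0385/0.0168)/(2πk) = 0.8293/(2π·0.0300) = 4.399 m·K/W
  R'_phenolic foam = ln(0.0514/0.0385)/(2πk) = 0.2890/(2π·0.0235) = 1.957 m·K/W
ΣR = 7.911×10^-5 + 4.399 + 1.957 = 6.356 m·K/W
Q' = ΔT/ΣR = (-187 °C − 18.1 °C)/6.356 = -32.3 W/m
(Negative Q' ⇒ heat flows inward; heat gain = 32.3 W/m.)

Q' = 32.3 W/m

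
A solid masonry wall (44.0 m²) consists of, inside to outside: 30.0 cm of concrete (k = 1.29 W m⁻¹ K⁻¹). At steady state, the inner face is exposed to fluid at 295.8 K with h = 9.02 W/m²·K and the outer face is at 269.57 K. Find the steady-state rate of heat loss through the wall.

Q = 3.36 kW

Resistance network (inner→outer):
  R_conv,in = 1/(hA) = 1/(9.02·44.0) = 0.002520 K/W
  R_concrete = L/(kA) = 0.300/(1.29·44.0) = 0.005285 K/W
ΣR = 0.002520 + 0.005285 = 0.007805 K/W
Q = ΔT/ΣR = (295.8 K − 269.57 K)/0.007805 = 3360 W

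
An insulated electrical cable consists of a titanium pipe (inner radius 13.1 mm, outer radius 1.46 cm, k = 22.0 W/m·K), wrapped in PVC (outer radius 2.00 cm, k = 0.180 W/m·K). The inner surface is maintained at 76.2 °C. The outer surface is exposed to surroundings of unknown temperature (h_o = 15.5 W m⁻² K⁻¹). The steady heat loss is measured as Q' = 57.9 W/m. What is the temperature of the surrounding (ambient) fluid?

T_out = 30.3 °C

Series resistances:
  R'_titanium = ln(0.0146/0.0131)/(2πk) = 0.1084/(2π·22.0) = 7.843×10^-4 m·K/W
  R'_PVC = ln(0.0200/0.0146)/(2πk) = 0.3147/(2π·0.180) = 0.2783 m·K/W
  R'_conv,out = 1/(2πr h) = 1/(2π·0.0200·15.5) = 0.5134 m·K/W
ΣR = 0.7925 m·K/W
ΔT = Q'·ΣR = 57.9 × 0.7925 = 45.89 K
Heat flows outward, so T_out = T_in − ΔT = 76.2 − 45.89 = 30.3 °C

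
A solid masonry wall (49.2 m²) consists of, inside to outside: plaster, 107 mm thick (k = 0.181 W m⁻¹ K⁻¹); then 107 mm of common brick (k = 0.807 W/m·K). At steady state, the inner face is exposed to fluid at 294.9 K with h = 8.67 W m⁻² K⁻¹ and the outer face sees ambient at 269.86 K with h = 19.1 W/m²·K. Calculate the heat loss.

Q = 1380 W

Treat each layer as a resistance in series:
  R_conv,in = 1/(hA) = 1/(8.67·49.2) = 0.002344 K/W
  R_plaster = L/(kA) = 0.107/(0.181·49.2) = 0.01202 K/W
  R_common brick = L/(kA) = 0.107/(0.807·49.2) = 0.002695 K/W
  R_conv,out = 1/(hA) = 1/(19.1·49.2) = 0.001064 K/W
ΣR = 0.002344 + 0.01202 + 0.002695 + 0.001064 = 0.01812 K/W
Q = ΔT/ΣR = (294.9 K − 269.86 K)/0.01812 = 1380 W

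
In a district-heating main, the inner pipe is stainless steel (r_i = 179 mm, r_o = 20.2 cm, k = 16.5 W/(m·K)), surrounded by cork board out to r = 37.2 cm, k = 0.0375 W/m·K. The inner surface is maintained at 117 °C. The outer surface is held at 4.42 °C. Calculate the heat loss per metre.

Q' = 43.4 W/m

Treat each layer as a resistance in series:
  R'_stainless steel = ln(0.202/0.179)/(2πk) = 0.1209/(2π·16.5) = 0.001166 m·K/W
  R'_cork board = ln(0.372/0.202)/(2πk) = 0.6106/(2π·0.0375) = 2.592 m·K/W
ΣR = 0.001166 + 2.592 = 2.593 m·K/W
Q' = ΔT/ΣR = (117 °C − 4.42 °C)/2.593 = 43.4 W/m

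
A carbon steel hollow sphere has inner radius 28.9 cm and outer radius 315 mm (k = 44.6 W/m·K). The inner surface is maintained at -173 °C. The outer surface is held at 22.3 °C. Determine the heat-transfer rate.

Q = 4πk·ΔT/(1/r₁ − 1/r₂) = 4π × 44.6 × 195.3 / (1/0.289 − 1/0.315) = 3.83×10^5 W

Q = 383 kW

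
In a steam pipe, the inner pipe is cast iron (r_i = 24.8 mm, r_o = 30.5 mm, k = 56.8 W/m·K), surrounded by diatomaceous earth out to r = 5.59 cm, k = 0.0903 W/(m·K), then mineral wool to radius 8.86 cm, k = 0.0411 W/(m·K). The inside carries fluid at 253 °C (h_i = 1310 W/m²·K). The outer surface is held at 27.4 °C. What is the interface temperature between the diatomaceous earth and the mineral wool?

T = 168 °C

Series thermal resistances, inner to outer:
  R'_conv,in = 1/(2πr h) = 1/(2π·0.0248·1310) = 0.004899 m·K/W
  R'_cast iron = ln(0.0305/0.0248)/(2πk) = 0.2069/(2π·56.8) = 5.797×10^-4 m·K/W
  R'_diatomaceous earth = ln(0.0559/0.0305)/(2πk) = 0.6058/(2π·0.0903) = 1.068 m·K/W
  R'_mineral wool = ln(0.0886/0.0559)/(2πk) = 0.4606/(2π·0.0411) = 1.783 m·K/W
ΣR = 0.004899 + 5.797×10^-4 + 1.068 + 1.783 = 2.856 m·K/W
Q' = ΔT/ΣR = (253 °C − 27.4 °C)/2.856 = 78.99 W/m
From the inner boundary to the diatomaceous earth/mineral wool interface, ΣR_partial = 1.073 m·K/W.
T_interface = T_in − Q'·ΣR_partial = 253 °C − (78.99)(1.073) = 168 °C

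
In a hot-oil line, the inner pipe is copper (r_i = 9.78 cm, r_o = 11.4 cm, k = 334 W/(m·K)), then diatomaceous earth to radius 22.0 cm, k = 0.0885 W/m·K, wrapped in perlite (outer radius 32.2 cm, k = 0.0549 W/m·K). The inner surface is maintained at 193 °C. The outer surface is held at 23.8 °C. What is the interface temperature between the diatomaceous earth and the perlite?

Treat each layer as a resistance in series:
  R'_copper = ln(0.114/0.0978)/(2πk) = 0.1533/(2π·334) = 7.304×10^-5 m·K/W
  R'_diatomaceous earth = ln(0.220/0.114)/(2πk) = 0.6574/(2π·0.0885) = 1.182 m·K/W
  R'_perlite = ln(0.322/0.220)/(2πk) = 0.3809/(2π·0.0549) = 1.104 m·K/W
ΣR = 7.304×10^-5 + 1.182 + 1.104 = 2.286 m·K/W
Q' = ΔT/ΣR = (193 °C − 23.8 °C)/2.286 = 74.02 W/m
From the inner boundary to the diatomaceous earth/perlite interface, ΣR_partial = 1.182 m·K/W.
T_interface = T_in − Q'·ΣR_partial = 193 °C − (74.02)(1.182) = 106 °C

T = 106 °C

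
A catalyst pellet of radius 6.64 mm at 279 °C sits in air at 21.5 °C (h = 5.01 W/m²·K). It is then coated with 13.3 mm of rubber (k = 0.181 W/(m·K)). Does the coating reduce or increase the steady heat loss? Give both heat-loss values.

increases: 0.715 → 3.06 W

Critical radius for a sphere: r_cr = 2k/h = 0.0723 m = 7.23 cm.
Outer radius after coating: r₂ = 0.00664 + 0.0133 = 0.01994 m.
Since r₁ < r_cr and r₂ ≤ r_cr, the coating moves toward the maximum at r_cr — heat loss rises.
Bare: R = 1/(4πr₁²h) = 360.3 K/W; Q = 257.5/360.3 = 0.715 W.
Coated: R = R_cond + R_conv = 84.11 K/W; Q = 257.5/84.11 = 3.06 W.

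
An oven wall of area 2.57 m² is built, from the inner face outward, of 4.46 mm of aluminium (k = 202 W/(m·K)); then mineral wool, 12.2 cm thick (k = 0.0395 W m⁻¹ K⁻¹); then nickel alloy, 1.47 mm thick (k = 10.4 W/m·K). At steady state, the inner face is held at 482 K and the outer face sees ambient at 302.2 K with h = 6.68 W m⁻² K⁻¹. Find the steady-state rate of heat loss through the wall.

Series thermal resistances, inner to outer:
  R_aluminium = L/(kA) = 0.00446/(202·2.57) = 8.591×10^-6 K/W
  R_mineral wool = L/(kA) = 0.122/(0.0395·2.57) = 1.202 K/W
  R_nickel alloy = L/(kA) = 0.00147/(10.4·2.57) = 5.500×10^-5 K/W
  R_conv,out = 1/(hA) = 1/(6.68·2.57) = 0.05825 K/W
ΣR = 8.591×10^-6 + 1.202 + 5.500×10^-5 + 0.05825 = 1.260 K/W
Q = ΔT/ΣR = (482 K − 302.2 K)/1.260 = 143 W

Q = 143 W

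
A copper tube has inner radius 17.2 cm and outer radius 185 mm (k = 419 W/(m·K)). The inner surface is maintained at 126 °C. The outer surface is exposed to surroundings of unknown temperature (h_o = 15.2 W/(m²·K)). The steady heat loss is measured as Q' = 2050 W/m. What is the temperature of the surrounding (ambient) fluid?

T_out = 9.9 °C

Sum the resistances:
  R'_copper = ln(0.185/0.172)/(2πk) = 0.07286/(2π·419) = 2.768×10^-5 m·K/W
  R'_conv,out = 1/(2πr h) = 1/(2π·0.185·15.2) = 0.05660 m·K/W
ΣR = 0.05663 m·K/W
ΔT = Q'·ΣR = 2050 × 0.05663 = 116.1 K
Heat flows outward, so T_out = T_in − ΔT = 126 − 116.1 = 9.9 °C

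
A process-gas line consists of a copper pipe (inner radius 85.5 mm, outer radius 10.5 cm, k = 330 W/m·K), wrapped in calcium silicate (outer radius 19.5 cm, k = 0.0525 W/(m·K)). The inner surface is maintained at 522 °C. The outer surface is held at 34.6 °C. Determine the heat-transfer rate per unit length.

Series thermal resistances, inner to outer:
  R'_copper = ln(0.105/0.0855)/(2πk) = 0.2054/(2π·330) = 9.908×10^-5 m·K/W
  R'_calcium silicate = ln(0.195/0.105)/(2πk) = 0.6190/(2π·0.0525) = 1.877 m·K/W
ΣR = 9.908×10^-5 + 1.877 = 1.877 m·K/W
Q' = ΔT/ΣR = (522 °C − 34.6 °C)/1.877 = 260 W/m

Q' = 260 W/m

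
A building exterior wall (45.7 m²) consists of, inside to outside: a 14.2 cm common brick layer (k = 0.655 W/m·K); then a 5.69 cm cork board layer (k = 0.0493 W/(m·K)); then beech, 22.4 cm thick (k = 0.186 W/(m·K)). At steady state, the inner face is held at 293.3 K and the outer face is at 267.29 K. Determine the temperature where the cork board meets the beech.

T = 279.45 K

Series thermal resistances, inner to outer:
  R_common brick = L/(kA) = 0.142/(0.655·45.7) = 0.004744 K/W
  R_cork board = L/(kA) = 0.0569/(0.0493·45.7) = 0.02526 K/W
  R_beech = L/(kA) = 0.224/(0.186·45.7) = 0.02635 K/W
ΣR = 0.004744 + 0.02526 + 0.02635 = 0.05635 K/W
Q = ΔT/ΣR = (293.3 K − 267.29 K)/0.05635 = 461.6 W
From the inner boundary to the cork board/beech interface, ΣR_partial = 0.03000 K/W.
T_interface = T_in − Q·ΣR_partial = 293.3 K − (461.6)(0.03000) = 279.45 K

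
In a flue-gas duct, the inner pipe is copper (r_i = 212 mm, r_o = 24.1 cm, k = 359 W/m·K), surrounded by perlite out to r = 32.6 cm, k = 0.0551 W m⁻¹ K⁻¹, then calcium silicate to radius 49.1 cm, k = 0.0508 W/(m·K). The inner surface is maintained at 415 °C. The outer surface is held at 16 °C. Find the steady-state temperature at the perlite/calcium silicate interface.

Treat each layer as a resistance in series:
  R'_copper = ln(0.241/0.212)/(2πk) = 0.1282/(2π·359) = 5.684×10^-5 m·K/W
  R'_perlite = ln(0.326/0.241)/(2πk) = 0.3021/(2π·0.0551) = 0.8726 m·K/W
  R'_calcium silicate = ln(0.491/0.326)/(2πk) = 0.4095/(2π·0.0508) = 1.283 m·K/W
ΣR = 5.684×10^-5 + 0.8726 + 1.283 = 2.156 m·K/W
Q' = ΔT/ΣR = (415 °C − 16 °C)/2.156 = 185.1 W/m
From the inner boundary to the perlite/calcium silicate interface, ΣR_partial = 0.8727 m·K/W.
T_interface = T_in − Q'·ΣR_partial = 415 °C − (185.1)(0.8727) = 253 °C

T = 253 °C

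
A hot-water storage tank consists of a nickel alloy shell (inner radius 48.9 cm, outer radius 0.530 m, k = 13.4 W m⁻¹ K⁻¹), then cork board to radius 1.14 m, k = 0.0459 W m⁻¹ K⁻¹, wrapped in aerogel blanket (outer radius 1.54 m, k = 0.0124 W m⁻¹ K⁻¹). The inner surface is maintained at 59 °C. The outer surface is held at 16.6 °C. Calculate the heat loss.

Treat each layer as a resistance in series:
  R_nickel alloy = (1/0.489 − 1/0.530)/(4πk) = 0.1582/(4π·13.4) = 9.395×10^-4 K/W
  R_cork board = (1/0.530 − 1/1.14)/(4πk) = 1.010/(4π·0.0459) = 1.750 K/W
  R_aerogel blanket = (1/1.14 − 1/1.54)/(4πk) = 0.2278/(4π·0.0124) = 1.462 K/W
ΣR = 9.395×10^-4 + 1.750 + 1.462 = 3.213 K/W
Q = ΔT/ΣR = (59 °C − 16.6 °C)/3.213 = 13.2 W

Q = 13.2 W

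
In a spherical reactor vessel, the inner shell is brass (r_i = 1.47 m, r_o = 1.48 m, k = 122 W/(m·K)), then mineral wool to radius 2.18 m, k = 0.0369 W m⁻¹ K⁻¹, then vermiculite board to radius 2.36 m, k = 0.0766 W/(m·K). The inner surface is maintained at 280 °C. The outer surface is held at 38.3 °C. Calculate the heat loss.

Q = 479 W

Series thermal resistances, inner to outer:
  R_brass = (1/1.47 − 1/1.48)/(4πk) = 0.004596/(4π·122) = 2.998×10^-6 K/W
  R_mineral wool = (1/1.48 − 1/2.18)/(4πk) = 0.2170/(4π·0.0369) = 0.4679 K/W
  R_vermiculite board = (1/2.18 − 1/2.36)/(4πk) = 0.03499/(4π·0.0766) = 0.03635 K/W
ΣR = 2.998×10^-6 + 0.4679 + 0.03635 = 0.5043 K/W
Q = ΔT/ΣR = (280 °C − 38.3 °C)/0.5043 = 479 W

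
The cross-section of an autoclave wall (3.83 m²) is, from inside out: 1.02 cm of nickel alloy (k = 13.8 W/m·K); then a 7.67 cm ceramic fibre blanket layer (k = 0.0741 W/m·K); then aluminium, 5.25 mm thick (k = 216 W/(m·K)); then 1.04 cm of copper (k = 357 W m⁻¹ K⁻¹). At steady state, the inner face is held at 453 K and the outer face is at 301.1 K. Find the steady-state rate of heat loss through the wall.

Resistance network (inner→outer):
  R_nickel alloy = L/(kA) = 0.0102/(13.8·3.83) = 1.930×10^-4 K/W
  R_ceramic fibre blanket = L/(kA) = 0.0767/(0.0741·3.83) = 0.2703 K/W
  R_aluminium = L/(kA) = 0.00525/(216·3.83) = 6.346×10^-6 K/W
  R_copper = L/(kA) = 0.0104/(357·3.83) = 7.606×10^-6 K/W
ΣR = 1.930×10^-4 + 0.2703 + 6.346×10^-6 + 7.606×10^-6 = 0.2705 K/W
Q = ΔT/ΣR = (453 K − 301.1 K)/0.2705 = 562 W

Q = 562 W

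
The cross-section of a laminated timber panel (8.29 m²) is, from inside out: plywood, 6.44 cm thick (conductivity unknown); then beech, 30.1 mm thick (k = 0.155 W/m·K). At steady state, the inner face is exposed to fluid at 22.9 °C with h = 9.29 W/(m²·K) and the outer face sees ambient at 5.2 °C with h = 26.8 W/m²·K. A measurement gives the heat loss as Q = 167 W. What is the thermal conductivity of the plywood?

k = 0.119 W/m·K

ΣR = ΔT/Q = |22.9 − 5.2|/167 = 0.1060 K/W
Known resistances:
  R_conv,in = 1/(hA) = 1/(9.29·8.29) = 0.01298 K/W
  R_beech = L/(kA) = 0.0301/(0.155·8.29) = 0.02343 K/W
  R_conv,out = 1/(hA) = 1/(26.8·8.29) = 0.004501 K/W
R_plywood = ΣR − ΣR_known = 0.1060 − 0.04091 = 0.06509 K/W
L/(kA) = 0.06509 ⇒ k = 0.0644/(0.06509·8.29) = 0.119 W/m·K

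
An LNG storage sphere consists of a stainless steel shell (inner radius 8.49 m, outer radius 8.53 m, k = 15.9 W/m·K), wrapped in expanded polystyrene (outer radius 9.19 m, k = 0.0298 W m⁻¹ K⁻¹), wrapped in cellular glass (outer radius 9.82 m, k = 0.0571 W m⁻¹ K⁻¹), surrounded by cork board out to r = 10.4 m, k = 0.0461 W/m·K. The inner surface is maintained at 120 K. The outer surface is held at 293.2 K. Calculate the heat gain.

Treat each layer as a resistance in series:
  R_stainless steel = (1/8.49 − 1/8.53)/(4πk) = 5.523×10^-4/(4π·15.9) = 2.764×10^-6 K/W
  R_expanded polystyrene = (1/8.53 − 1/9.19)/(4πk) = 0.008419/(4π·0.0298) = 0.02248 K/W
  R_cellular glass = (1/9.19 − 1/9.82)/(4πk) = 0.006981/(4π·0.0571) = 0.009729 K/W
  R_cork board = (1/9.82 − 1/10.4)/(4πk) = 0.005679/(4π·0.0461) = 0.009803 K/W
ΣR = 2.764×10^-6 + 0.02248 + 0.009729 + 0.009803 = 0.04201 K/W
Q = ΔT/ΣR = (120 K − 293.2 K)/0.04201 = -4120 W
(Negative Q ⇒ heat flows inward; heat gain = 4120 W.)

Q = 4.12 kW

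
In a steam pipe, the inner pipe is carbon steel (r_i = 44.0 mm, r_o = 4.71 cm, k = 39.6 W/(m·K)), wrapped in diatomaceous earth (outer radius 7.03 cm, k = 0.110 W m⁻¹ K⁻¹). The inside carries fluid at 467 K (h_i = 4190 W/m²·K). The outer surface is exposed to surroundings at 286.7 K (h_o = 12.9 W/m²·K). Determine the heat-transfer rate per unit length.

Series thermal resistances, inner to outer:
  R'_conv,in = 1/(2πr h) = 1/(2π·0.0440·4190) = 8.633×10^-4 m·K/W
  R'_carbon steel = ln(0.0471/0.0440)/(2πk) = 0.06808/(2π·39.6) = 2.736×10^-4 m·K/W
  R'_diatomaceous earth = ln(0.0703/0.0471)/(2πk) = 0.4005/(2π·0.110) = 0.5795 m·K/W
  R'_conv,out = 1/(2πr h) = 1/(2π·0.0703·12.9) = 0.1755 m·K/W
ΣR = 8.633×10^-4 + 2.736×10^-4 + 0.5795 + 0.1755 = 0.7561 m·K/W
Q' = ΔT/ΣR = (467 K − 286.7 K)/0.7561 = 238 W/m

Q' = 238 W/m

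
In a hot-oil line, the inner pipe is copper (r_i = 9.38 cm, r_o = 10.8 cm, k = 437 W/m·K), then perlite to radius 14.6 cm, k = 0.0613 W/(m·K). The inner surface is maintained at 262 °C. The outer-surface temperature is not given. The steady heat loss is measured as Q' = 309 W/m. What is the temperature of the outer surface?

Series resistances:
  R'_copper = ln(0.108/0.0938)/(2πk) = 0.1410/(2π·437) = 5.134×10^-5 m·K/W
  R'_perlite = ln(0.146/0.108)/(2πk) = 0.3015/(2π·0.0613) = 0.7827 m·K/W
ΣR = 0.7828 m·K/W
ΔT = Q'·ΣR = 309 × 0.7828 = 241.9 K
Heat flows outward, so T_out = T_in − ΔT = 262 − 241.9 = 20.1 °C

T_out = 20.1 °C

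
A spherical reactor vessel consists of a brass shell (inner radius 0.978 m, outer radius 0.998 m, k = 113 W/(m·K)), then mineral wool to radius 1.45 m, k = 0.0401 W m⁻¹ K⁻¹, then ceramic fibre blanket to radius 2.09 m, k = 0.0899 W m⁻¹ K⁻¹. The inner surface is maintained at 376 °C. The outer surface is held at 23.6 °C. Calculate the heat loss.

Q = 437 W

Resistance network (inner→outer):
  R_brass = (1/0.978 − 1/0.998)/(4πk) = 0.02049/(4π·113) = 1.443×10^-5 K/W
  R_mineral wool = (1/0.998 − 1/1.45)/(4πk) = 0.3123/(4π·0.0401) = 0.6198 K/W
  R_ceramic fibre blanket = (1/1.45 − 1/2.09)/(4πk) = 0.2112/(4π·0.0899) = 0.1869 K/W
ΣR = 1.443×10^-5 + 0.6198 + 0.1869 = 0.8067 K/W
Q = ΔT/ΣR = (376 °C − 23.6 °C)/0.8067 = 437 W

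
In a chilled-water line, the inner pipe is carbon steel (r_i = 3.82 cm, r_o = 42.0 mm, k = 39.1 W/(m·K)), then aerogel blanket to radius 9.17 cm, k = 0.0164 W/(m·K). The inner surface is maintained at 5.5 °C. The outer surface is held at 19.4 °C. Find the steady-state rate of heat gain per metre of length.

Series thermal resistances, inner to outer:
  R'_carbon steel = ln(0.0420/0.0382)/(2πk) = 0.09483/(2π·39.1) = 3.860×10^-4 m·K/W
  R'_aerogel blanket = ln(0.0917/0.0420)/(2πk) = 0.7809/(2π·0.0164) = 7.578 m·K/W
ΣR = 3.860×10^-4 + 7.578 = 7.578 m·K/W
Q' = ΔT/ΣR = (5.5 °C − 19.4 °C)/7.578 = -1.83 W/m
(Negative Q' ⇒ heat flows inward; heat gain = 1.83 W/m.)

Q' = 1.83 W/m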